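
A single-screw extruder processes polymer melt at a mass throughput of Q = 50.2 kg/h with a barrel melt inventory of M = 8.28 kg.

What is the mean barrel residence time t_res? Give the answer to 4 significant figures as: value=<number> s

Throughput in SI: Q_s = 50.2 kg/h ÷ 3600 s/h = 0.0139444 kg/s
t_res = M / Q_s = 8.28 / 0.0139444 = 593.785 s

value=593.8 s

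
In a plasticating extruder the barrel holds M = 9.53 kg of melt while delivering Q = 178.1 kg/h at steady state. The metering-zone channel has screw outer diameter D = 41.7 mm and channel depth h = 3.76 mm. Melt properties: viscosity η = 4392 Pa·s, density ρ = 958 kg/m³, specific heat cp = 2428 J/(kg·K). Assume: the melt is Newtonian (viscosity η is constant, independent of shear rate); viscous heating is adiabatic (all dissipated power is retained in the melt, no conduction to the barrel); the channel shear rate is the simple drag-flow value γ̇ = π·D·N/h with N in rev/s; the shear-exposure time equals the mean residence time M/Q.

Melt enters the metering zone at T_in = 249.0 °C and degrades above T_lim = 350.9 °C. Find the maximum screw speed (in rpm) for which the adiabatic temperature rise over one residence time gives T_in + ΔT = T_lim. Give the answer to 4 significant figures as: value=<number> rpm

Q_s = Q / 3600 = 178.1 / 3600 = 0.0494722 kg/s
Mean residence time: t_res = M/Q_s = 9.53 kg / 0.0494722 kg/s = 192.633 s
Geometry in SI: D = 41.7 mm → 0.0417 m, h = 3.76 mm → 0.00376 m
ΔT_a = T_lim − T_in = 350.9 − 249.0 = 101.9 K
Invert ΔT = ηγ̇²t_res/(ρcp) for γ̇: γ̇_max² = ΔT_a ρ cp / (η t_res) = 101.9·958·2428 / (4392·192.633) = 280.153 s⁻²
γ̇_max = √280.153 = 16.7378 s⁻¹
Solve γ̇ = πDN/h for N: N_max = γ̇_max·h/(π·D) = 16.7378 × 0.00376 / (π × 0.0417) = 0.480396 rev/s = 28.8237 rpm

value=28.82 rpm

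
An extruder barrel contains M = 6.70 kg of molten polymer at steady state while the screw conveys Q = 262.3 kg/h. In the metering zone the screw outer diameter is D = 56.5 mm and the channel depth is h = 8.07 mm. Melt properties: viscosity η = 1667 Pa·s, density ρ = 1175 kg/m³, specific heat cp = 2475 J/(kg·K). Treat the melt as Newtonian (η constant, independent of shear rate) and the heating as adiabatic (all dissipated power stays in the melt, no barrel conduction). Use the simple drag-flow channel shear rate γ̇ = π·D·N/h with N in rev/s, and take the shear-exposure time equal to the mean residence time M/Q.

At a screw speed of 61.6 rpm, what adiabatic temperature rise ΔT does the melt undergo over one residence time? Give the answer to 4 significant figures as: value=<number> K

value=26.88 K

Q_s = Q / 3600 = 262.3 / 3600 = 0.0728611 kg/s
t_res = M / Q_s = 6.70 ÷ 0.0728611 = 91.9558 s
D = 56.5 mm = 0.0565 m;  h = 8.07 mm = 0.00807 m;  N = 61.6 rpm / 60 = 1.02667 rev/s
γ̇ = π D N / h = (π)(0.0565)(1.02667) / 0.00807 = 22.5816 s⁻¹
ΔT = η·γ̇²·t_res/(ρ·cp) = [1667 × 22.5816² × 91.9558] / [1175 × 2475] = 26.8788 K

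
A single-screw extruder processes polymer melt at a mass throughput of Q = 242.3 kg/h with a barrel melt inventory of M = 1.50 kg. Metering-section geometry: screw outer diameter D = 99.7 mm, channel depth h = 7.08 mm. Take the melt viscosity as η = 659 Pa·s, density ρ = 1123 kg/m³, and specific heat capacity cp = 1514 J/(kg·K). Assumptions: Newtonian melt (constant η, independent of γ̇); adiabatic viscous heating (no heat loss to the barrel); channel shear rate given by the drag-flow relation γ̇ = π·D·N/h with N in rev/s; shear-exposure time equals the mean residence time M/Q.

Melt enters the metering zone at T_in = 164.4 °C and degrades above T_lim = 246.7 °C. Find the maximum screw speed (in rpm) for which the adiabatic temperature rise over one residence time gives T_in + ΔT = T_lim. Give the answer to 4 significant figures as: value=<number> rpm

value=132.4 rpm

Convert throughput: Q = 242.3 kg/h = 242.3/3600 = 0.0673056 kg/s
Mean residence time: t_res = M/Q_s = 1.50 kg / 0.0673056 kg/s = 22.2864 s
Geometry in SI: D = 99.7 mm → 0.0997 m, h = 7.08 mm → 0.00708 m
ΔT_a = T_lim − T_in = 246.7 °C − 164.4 °C = 82.3 K
γ̇_max² = ΔT_a·ρ·cp/(η·t_res) = 82.3·1123·1514/(659·22.2864) = 9527.52 s⁻²
γ̇_max = sqrt(9527.52) = 97.609 s⁻¹
N_max = γ̇_max·h / (π·D) = 97.609 · 0.00708 / (π · 0.0997) = 2.20637 rev/s = 132.382 rpm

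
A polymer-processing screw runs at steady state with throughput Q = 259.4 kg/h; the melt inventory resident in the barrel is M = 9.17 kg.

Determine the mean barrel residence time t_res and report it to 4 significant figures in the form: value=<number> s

Convert throughput: Q = 259.4 kg/h = 259.4/3600 = 0.0720556 kg/s
t_res = M / Q_s = 9.17 ÷ 0.0720556 = 127.263 s

value=127.3 s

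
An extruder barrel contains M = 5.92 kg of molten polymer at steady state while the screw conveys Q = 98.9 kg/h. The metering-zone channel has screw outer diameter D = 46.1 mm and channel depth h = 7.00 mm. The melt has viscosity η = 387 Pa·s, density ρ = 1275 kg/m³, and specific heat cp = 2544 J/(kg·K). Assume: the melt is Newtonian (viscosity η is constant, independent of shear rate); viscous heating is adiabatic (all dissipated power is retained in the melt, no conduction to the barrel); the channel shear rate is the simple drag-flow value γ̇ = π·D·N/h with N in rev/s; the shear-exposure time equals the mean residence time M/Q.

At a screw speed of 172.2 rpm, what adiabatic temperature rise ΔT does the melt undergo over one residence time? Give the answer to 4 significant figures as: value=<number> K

Q_s = Q / 3600 = 98.9 / 3600 = 0.0274722 kg/s
Mean residence time: t_res = M/Q_s = 5.92 kg / 0.0274722 kg/s = 215.49 s
Geometry in metres: D = 46.1 mm → 0.0461 m, h = 7.00 mm → 0.007 m; screw speed N = 172.2 rpm = 2.87 rev/s
Shear rate: γ̇ = πDN/h = π·0.0461·2.87/0.007 = 59.3792 s⁻¹
ΔT = η·γ̇²·t_res/(ρ·cp) = [387 × 59.3792² × 215.49] / [1275 × 2544] = 90.6527 K

value=90.65 K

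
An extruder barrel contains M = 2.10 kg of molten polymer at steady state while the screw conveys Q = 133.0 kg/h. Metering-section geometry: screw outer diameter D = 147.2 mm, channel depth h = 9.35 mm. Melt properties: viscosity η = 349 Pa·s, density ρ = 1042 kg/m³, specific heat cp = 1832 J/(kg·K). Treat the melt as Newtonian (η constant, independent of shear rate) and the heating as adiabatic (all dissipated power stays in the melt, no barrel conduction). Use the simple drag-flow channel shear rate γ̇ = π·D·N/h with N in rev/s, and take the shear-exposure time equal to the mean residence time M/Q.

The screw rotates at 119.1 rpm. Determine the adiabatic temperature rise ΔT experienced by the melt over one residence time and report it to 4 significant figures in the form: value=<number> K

value=100.2 K

Q_s = Q / 3600 = 133.0 / 3600 = 0.0369444 kg/s
Mean residence time: t_res = M/Q_s = 2.10 kg / 0.0369444 kg/s = 56.8421 s
Convert to SI: D = 0.1472 m, h = 0.00935 m, N = 119.1/60 = 1.985 rev/s
γ̇ = π D N / h = (π)(0.1472)(1.985) / 0.00935 = 98.1763 s⁻¹
Adiabatic rise: ΔT = η γ̇² t_res / (ρ cp) = 349·(98.1763)²·56.8421 / (1042·1832) = 100.165 K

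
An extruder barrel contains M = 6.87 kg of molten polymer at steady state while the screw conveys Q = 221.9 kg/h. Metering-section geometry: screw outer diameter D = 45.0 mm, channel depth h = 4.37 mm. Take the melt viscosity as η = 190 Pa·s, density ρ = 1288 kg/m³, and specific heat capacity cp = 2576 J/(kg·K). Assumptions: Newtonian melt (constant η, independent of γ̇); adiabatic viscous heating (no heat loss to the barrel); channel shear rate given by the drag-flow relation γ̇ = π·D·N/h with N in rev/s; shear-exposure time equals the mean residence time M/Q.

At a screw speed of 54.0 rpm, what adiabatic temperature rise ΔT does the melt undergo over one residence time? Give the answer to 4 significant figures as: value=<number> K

Convert throughput: Q = 221.9 kg/h = 221.9/3600 = 0.0616389 kg/s
t_res = M / Q_s = 6.87 / 0.0616389 = 111.456 s
D = 45.0 mm = 0.045 m;  h = 4.37 mm = 0.00437 m;  N = 54.0 rpm / 60 = 0.9 rev/s
Shear rate: γ̇ = πDN/h = π·0.045·0.9/0.00437 = 29.1154 s⁻¹
ΔT = η·γ̇²·t_res/(ρ·cp) = [190 × 29.1154² × 111.456] / [1288 × 2576] = 5.41054 K

value=5.411 K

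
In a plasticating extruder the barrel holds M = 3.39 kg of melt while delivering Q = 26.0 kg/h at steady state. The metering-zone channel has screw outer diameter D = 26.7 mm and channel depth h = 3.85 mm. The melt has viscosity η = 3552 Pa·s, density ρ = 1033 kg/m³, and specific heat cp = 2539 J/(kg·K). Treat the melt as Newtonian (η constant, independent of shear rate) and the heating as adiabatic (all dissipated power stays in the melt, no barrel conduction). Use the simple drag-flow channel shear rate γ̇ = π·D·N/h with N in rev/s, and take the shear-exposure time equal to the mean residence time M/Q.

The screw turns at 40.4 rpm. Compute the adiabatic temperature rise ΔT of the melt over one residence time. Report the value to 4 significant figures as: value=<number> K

value=136.8 K

Throughput in SI: Q_s = 26.0 kg/h ÷ 3600 s/h = 0.00722222 kg/s
Mean residence time: t_res = M/Q_s = 3.39 kg / 0.00722222 kg/s = 469.385 s
Geometry in metres: D = 26.7 mm → 0.0267 m, h = 3.85 mm → 0.00385 m; screw speed N = 40.4 rpm = 0.673333 rev/s
γ̇ = π·D·N / h = π · 0.0267 · 0.673333 / 0.00385 = 14.67 s⁻¹
Adiabatic rise: ΔT = η γ̇² t_res / (ρ cp) = 3552·(14.67)²·469.385 / (1033·2539) = 136.804 K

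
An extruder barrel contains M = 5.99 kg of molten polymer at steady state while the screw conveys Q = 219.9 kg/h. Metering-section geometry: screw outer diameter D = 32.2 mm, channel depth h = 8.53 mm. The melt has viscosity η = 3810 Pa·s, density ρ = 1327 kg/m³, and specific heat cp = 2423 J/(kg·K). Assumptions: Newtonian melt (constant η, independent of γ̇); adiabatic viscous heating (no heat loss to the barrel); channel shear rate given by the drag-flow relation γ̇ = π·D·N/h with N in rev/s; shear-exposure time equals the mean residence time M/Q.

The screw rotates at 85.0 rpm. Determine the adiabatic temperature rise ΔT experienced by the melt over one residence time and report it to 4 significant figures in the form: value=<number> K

Q_s = Q / 3600 = 219.9 / 3600 = 0.0610833 kg/s
t_res = M / Q_s = 5.99 / 0.0610833 = 98.0628 s
Convert to SI: D = 0.0322 m, h = 0.00853 m, N = 85.0/60 = 1.41667 rev/s
γ̇ = π·D·N / h = π · 0.0322 · 1.41667 / 0.00853 = 16.8006 s⁻¹
ΔT = η·γ̇²·t_res/(ρ·cp) = [3810 × 16.8006² × 98.0628] / [1327 × 2423] = 32.7985 K

value=32.80 K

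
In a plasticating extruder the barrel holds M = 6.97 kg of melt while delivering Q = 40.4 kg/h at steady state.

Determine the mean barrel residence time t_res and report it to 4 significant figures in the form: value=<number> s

value=621.1 s

Convert throughput: Q = 40.4 kg/h = 40.4/3600 = 0.0112222 kg/s
Mean residence time: t_res = M/Q_s = 6.97 kg / 0.0112222 kg/s = 621.089 s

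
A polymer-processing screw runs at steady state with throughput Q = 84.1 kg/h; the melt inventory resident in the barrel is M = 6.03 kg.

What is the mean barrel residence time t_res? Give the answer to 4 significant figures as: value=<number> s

value=258.1 s

Throughput in SI: Q_s = 84.1 kg/h ÷ 3600 s/h = 0.0233611 kg/s
t_res = M / Q_s = 6.03 / 0.0233611 = 258.121 s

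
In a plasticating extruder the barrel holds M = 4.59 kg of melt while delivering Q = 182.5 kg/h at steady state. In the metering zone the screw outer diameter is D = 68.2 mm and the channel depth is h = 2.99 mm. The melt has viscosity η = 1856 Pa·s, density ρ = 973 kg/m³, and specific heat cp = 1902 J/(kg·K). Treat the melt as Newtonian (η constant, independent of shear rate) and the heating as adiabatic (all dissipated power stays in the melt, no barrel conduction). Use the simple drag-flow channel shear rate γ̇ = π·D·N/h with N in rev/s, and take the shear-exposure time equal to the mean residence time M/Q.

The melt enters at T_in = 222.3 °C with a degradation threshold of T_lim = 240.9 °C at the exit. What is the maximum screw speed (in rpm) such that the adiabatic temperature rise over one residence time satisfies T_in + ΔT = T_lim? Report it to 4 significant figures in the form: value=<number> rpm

value=11.98 rpm

Q_s = Q / 3600 = 182.5 / 3600 = 0.0506944 kg/s
t_res = M / Q_s = 4.59 / 0.0506944 = 90.5425 s
Convert to metres: D = 0.0682 m, h = 0.00299 m
ΔT_a = T_lim − T_in = 240.9 − 222.3 = 18.6 K
γ̇_max² = ΔT_a·ρ·cp / (η·t_res) = [18.6 × 973 × 1902] / [1856 × 90.5425] = 204.836 s⁻²
γ̇_max = √204.836 = 14.3121 s⁻¹
N_max = γ̇_max·h / (π·D) = 14.3121 · 0.00299 / (π · 0.0682) = 0.199728 rev/s = 11.9837 rpm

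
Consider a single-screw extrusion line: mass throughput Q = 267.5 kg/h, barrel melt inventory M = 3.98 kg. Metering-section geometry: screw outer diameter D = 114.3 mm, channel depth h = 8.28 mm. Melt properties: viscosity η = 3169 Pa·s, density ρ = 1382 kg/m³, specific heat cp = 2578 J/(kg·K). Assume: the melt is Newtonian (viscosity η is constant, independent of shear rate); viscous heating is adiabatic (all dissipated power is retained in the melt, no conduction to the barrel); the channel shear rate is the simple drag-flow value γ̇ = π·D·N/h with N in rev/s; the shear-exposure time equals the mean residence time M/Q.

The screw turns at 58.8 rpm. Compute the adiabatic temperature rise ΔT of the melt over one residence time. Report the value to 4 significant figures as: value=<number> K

Throughput in SI: Q_s = 267.5 kg/h ÷ 3600 s/h = 0.0743056 kg/s
t_res = M / Q_s = 3.98 / 0.0743056 = 53.5626 s
Convert to SI: D = 0.1143 m, h = 0.00828 m, N = 58.8/60 = 0.98 rev/s
γ̇ = π D N / h = (π)(0.1143)(0.98) / 0.00828 = 42.5003 s⁻¹
ΔT = η·γ̇²·t_res/(ρ·cp) = [3169 × 42.5003² × 53.5626] / [1382 × 2578] = 86.0551 K

value=86.06 K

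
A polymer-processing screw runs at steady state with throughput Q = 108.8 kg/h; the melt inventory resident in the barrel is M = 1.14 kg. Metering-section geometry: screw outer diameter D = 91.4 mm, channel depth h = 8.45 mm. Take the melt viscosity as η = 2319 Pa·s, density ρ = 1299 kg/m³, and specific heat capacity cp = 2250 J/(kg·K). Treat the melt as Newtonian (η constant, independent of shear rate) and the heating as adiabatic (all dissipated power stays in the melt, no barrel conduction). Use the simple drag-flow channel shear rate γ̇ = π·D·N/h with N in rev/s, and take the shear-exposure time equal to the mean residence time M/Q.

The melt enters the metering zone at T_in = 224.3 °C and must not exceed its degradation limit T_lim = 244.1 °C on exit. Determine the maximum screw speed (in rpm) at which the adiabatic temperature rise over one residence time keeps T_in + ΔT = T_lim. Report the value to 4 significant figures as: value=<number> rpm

Convert throughput: Q = 108.8 kg/h = 108.8/3600 = 0.0302222 kg/s
Mean residence time: t_res = M/Q_s = 1.14 kg / 0.0302222 kg/s = 37.7206 s
D = 91.4 mm = 0.0914 m;  h = 8.45 mm = 0.00845 m
ΔT_a = T_lim − T_in = 244.1 °C − 224.3 °C = 19.8 K
γ̇_max² = ΔT_a·ρ·cp / (η·t_res) = [19.8 × 1299 × 2250] / [2319 × 37.7206] = 661.573 s⁻²
γ̇_max = sqrt(661.573) = 25.7211 s⁻¹
N_max = γ̇_max·h / (π·D) = 25.7211 · 0.00845 / (π · 0.0914) = 0.756919 rev/s = 45.4151 rpm

value=45.42 rpm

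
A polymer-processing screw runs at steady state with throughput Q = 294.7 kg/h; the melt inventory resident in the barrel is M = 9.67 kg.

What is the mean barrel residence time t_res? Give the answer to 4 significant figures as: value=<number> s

value=118.1 s

Convert throughput: Q = 294.7 kg/h = 294.7/3600 = 0.0818611 kg/s
t_res = M / Q_s = 9.67 / 0.0818611 = 118.127 s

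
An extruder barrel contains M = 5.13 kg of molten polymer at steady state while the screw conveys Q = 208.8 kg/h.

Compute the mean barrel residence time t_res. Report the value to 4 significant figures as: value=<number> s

value=88.45 s

Convert throughput: Q = 208.8 kg/h = 208.8/3600 = 0.058 kg/s
Mean residence time: t_res = M/Q_s = 5.13 kg / 0.058 kg/s = 88.4483 s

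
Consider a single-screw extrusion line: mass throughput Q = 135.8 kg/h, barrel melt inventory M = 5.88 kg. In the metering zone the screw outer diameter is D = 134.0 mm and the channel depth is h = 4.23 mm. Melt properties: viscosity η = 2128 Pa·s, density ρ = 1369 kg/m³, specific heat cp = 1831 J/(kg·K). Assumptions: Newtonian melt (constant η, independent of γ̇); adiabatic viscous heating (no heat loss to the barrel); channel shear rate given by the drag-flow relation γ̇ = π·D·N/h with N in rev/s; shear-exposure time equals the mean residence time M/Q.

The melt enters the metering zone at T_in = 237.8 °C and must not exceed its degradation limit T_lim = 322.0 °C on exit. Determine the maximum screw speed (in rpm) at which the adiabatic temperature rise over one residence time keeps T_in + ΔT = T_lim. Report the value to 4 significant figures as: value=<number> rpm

Convert throughput: Q = 135.8 kg/h = 135.8/3600 = 0.0377222 kg/s
t_res = M / Q_s = 5.88 ÷ 0.0377222 = 155.876 s
Convert to metres: D = 0.134 m, h = 0.00423 m
ΔT_a = T_lim − T_in = 322.0 °C − 237.8 °C = 84.2 K
γ̇_max² = ΔT_a·ρ·cp / (η·t_res) = [84.2 × 1369 × 1831] / [2128 × 155.876] = 636.286 s⁻²
Take the square root: γ̇_max = √(636.286) = 25.2247 s⁻¹
N_max = γ̇_max h / (πD) = 25.2247·0.00423/(π·0.134) = 0.253461 rev/s → ×60 = 15.2077 rpm

value=15.21 rpm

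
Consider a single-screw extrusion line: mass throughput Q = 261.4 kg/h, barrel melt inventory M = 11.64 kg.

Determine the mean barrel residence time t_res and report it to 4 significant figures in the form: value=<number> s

value=160.3 s

Q_s = Q / 3600 = 261.4 / 3600 = 0.0726111 kg/s
t_res = M / Q_s = 11.64 ÷ 0.0726111 = 160.306 s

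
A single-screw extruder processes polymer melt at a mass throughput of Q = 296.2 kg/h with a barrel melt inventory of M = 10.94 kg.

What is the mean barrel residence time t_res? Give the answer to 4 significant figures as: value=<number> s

Convert throughput: Q = 296.2 kg/h = 296.2/3600 = 0.0822778 kg/s
t_res = M / Q_s = 10.94 / 0.0822778 = 132.964 s

value=133.0 s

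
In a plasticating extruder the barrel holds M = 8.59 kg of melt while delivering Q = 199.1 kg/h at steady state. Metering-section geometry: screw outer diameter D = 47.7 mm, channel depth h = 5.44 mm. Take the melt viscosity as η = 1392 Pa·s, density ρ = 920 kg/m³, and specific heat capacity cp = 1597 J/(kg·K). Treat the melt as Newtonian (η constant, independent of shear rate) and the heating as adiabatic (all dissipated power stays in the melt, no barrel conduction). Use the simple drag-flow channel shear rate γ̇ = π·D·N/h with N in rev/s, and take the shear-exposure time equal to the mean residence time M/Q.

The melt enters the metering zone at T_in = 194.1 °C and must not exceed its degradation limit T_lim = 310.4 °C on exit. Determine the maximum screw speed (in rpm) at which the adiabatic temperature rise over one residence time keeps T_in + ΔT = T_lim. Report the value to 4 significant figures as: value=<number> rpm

value=61.23 rpm

Convert throughput: Q = 199.1 kg/h = 199.1/3600 = 0.0553056 kg/s
t_res = M / Q_s = 8.59 ÷ 0.0553056 = 155.319 s
Geometry in SI: D = 47.7 mm → 0.0477 m, h = 5.44 mm → 0.00544 m
ΔT_a = T_lim − T_in = 310.4 − 194.1 = 116.3 K
Invert ΔT = ηγ̇²t_res/(ρcp) for γ̇: γ̇_max² = ΔT_a ρ cp / (η t_res) = 116.3·920·1597 / (1392·155.319) = 790.331 s⁻²
γ̇_max = √790.331 = 28.1128 s⁻¹
N_max = γ̇_max·h / (π·D) = 28.1128 · 0.00544 / (π · 0.0477) = 1.02055 rev/s = 61.2331 rpm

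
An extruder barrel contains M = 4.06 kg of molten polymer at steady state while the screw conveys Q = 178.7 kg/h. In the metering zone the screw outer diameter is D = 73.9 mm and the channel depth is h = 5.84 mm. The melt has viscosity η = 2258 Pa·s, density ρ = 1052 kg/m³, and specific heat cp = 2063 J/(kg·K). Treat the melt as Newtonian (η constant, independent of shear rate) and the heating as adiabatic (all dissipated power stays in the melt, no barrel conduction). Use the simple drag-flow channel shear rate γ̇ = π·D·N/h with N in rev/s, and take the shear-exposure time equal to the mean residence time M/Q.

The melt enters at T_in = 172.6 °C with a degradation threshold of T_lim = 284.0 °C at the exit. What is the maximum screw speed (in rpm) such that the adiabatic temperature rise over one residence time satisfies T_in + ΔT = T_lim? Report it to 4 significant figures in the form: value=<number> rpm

value=54.61 rpm

Q_s = Q / 3600 = 178.7 / 3600 = 0.0496389 kg/s
t_res = M / Q_s = 4.06 ÷ 0.0496389 = 81.7907 s
Geometry in SI: D = 73.9 mm → 0.0739 m, h = 5.84 mm → 0.00584 m
ΔT_a = T_lim − T_in = 284.0 °C − 172.6 °C = 111.4 K
Invert ΔT = ηγ̇²t_res/(ρcp) for γ̇: γ̇_max² = ΔT_a ρ cp / (η t_res) = 111.4·1052·2063 / (2258·81.7907) = 1309.1 s⁻²
Take the square root: γ̇_max = √(1309.1) = 36.1815 s⁻¹
Solve γ̇ = πDN/h for N: N_max = γ̇_max·h/(π·D) = 36.1815 × 0.00584 / (π × 0.0739) = 0.910133 rev/s = 54.608 rpm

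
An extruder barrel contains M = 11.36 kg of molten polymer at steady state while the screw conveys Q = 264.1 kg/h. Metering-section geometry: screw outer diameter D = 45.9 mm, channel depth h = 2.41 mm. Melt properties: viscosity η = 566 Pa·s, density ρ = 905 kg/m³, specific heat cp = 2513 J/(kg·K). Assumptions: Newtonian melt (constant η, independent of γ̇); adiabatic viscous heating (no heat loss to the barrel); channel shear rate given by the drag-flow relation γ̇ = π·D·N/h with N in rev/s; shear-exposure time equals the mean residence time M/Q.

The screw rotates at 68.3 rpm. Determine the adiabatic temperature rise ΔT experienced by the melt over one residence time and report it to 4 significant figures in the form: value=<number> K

value=178.8 K

Throughput in SI: Q_s = 264.1 kg/h ÷ 3600 s/h = 0.0733611 kg/s
Mean residence time: t_res = M/Q_s = 11.36 kg / 0.0733611 kg/s = 154.85 s
D = 45.9 mm = 0.0459 m;  h = 2.41 mm = 0.00241 m;  N = 68.3 rpm / 60 = 1.13833 rev/s
γ̇ = π·D·N / h = π · 0.0459 · 1.13833 / 0.00241 = 68.1106 s⁻¹
ΔT = η·γ̇²·t_res/(ρ·cp) = [566 × 68.1106² × 154.85] / [905 × 2513] = 178.78 K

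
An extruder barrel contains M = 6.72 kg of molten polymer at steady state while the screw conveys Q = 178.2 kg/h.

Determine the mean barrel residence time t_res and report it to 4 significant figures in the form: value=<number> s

value=135.8 s

Convert throughput: Q = 178.2 kg/h = 178.2/3600 = 0.0495 kg/s
t_res = M / Q_s = 6.72 ÷ 0.0495 = 135.758 s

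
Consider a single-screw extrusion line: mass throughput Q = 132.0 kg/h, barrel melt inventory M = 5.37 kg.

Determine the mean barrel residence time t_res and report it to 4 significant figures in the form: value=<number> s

Throughput in SI: Q_s = 132.0 kg/h ÷ 3600 s/h = 0.0366667 kg/s
t_res = M / Q_s = 5.37 ÷ 0.0366667 = 146.455 s

value=146.5 s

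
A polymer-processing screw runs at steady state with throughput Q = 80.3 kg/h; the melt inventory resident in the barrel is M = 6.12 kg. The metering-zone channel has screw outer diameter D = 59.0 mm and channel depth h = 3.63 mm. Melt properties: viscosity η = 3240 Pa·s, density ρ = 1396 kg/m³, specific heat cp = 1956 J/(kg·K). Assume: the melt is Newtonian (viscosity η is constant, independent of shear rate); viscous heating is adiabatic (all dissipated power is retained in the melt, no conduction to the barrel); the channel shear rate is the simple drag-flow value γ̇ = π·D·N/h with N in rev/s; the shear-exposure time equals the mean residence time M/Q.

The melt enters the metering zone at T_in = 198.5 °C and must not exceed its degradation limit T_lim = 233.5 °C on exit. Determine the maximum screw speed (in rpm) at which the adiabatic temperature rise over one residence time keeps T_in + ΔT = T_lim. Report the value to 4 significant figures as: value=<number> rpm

value=12.18 rpm

Convert throughput: Q = 80.3 kg/h = 80.3/3600 = 0.0223056 kg/s
Mean residence time: t_res = M/Q_s = 6.12 kg / 0.0223056 kg/s = 274.371 s
D = 59.0 mm = 0.059 m;  h = 3.63 mm = 0.00363 m
Allowable rise: ΔT_a = T_lim − T_in = 233.5 − 198.5 = 35 K
γ̇_max² = ΔT_a·ρ·cp/(η·t_res) = 35·1396·1956/(3240·274.371) = 107.508 s⁻²
γ̇_max = √107.508 = 10.3686 s⁻¹
Solve γ̇ = πDN/h for N: N_max = γ̇_max·h/(π·D) = 10.3686 × 0.00363 / (π × 0.059) = 0.20306 rev/s = 12.1836 rpm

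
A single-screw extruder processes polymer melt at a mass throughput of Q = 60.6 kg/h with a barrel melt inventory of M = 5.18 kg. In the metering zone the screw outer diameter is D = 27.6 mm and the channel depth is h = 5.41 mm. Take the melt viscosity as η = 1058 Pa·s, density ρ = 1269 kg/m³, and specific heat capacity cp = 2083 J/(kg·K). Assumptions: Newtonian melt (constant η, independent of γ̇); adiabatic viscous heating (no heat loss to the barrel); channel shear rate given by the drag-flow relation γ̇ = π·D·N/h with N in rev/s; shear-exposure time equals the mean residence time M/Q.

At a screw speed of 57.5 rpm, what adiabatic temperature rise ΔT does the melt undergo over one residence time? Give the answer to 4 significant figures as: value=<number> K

value=29.06 K

Convert throughput: Q = 60.6 kg/h = 60.6/3600 = 0.0168333 kg/s
Mean residence time: t_res = M/Q_s = 5.18 kg / 0.0168333 kg/s = 307.723 s
D = 27.6 mm = 0.0276 m;  h = 5.41 mm = 0.00541 m;  N = 57.5 rpm / 60 = 0.958333 rev/s
Shear rate: γ̇ = πDN/h = π·0.0276·0.958333/0.00541 = 15.3595 s⁻¹
ΔT = η·γ̇²·t_res/(ρ·cp) = [1058 × 15.3595² × 307.723] / [1269 × 2083] = 29.057 K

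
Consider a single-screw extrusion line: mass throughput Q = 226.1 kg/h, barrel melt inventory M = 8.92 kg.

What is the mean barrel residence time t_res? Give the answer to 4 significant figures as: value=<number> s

value=142.0 s

Convert throughput: Q = 226.1 kg/h = 226.1/3600 = 0.0628056 kg/s
t_res = M / Q_s = 8.92 ÷ 0.0628056 = 142.026 s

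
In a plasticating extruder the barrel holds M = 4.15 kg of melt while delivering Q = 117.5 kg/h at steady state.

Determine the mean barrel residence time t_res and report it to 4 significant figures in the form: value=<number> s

value=127.1 s

Throughput in SI: Q_s = 117.5 kg/h ÷ 3600 s/h = 0.0326389 kg/s
t_res = M / Q_s = 4.15 / 0.0326389 = 127.149 s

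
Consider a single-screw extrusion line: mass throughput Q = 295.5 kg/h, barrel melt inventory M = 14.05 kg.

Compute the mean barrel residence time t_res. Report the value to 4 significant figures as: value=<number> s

Convert throughput: Q = 295.5 kg/h = 295.5/3600 = 0.0820833 kg/s
Mean residence time: t_res = M/Q_s = 14.05 kg / 0.0820833 kg/s = 171.168 s

value=171.2 s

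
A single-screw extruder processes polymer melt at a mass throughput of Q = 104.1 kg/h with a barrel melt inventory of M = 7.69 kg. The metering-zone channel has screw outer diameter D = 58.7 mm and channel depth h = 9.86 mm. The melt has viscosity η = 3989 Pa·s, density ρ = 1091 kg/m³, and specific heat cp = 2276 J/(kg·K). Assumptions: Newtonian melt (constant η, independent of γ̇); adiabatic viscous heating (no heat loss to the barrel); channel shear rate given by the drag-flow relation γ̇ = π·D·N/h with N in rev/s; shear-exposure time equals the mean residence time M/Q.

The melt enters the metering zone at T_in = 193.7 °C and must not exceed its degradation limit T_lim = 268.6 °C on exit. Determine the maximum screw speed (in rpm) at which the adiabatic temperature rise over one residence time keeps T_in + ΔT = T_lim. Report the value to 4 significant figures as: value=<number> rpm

Convert throughput: Q = 104.1 kg/h = 104.1/3600 = 0.0289167 kg/s
t_res = M / Q_s = 7.69 ÷ 0.0289167 = 265.937 s
Geometry in SI: D = 58.7 mm → 0.0587 m, h = 9.86 mm → 0.00986 m
ΔT_a = T_lim − T_in = 268.6 °C − 193.7 °C = 74.9 K
γ̇_max² = ΔT_a·ρ·cp / (η·t_res) = [74.9 × 1091 × 2276] / [3989 × 265.937] = 175.322 s⁻²
γ̇_max = sqrt(175.322) = 13.2409 s⁻¹
N_max = γ̇_max h / (πD) = 13.2409·0.00986/(π·0.0587) = 0.707958 rev/s → ×60 = 42.4775 rpm

value=42.48 rpm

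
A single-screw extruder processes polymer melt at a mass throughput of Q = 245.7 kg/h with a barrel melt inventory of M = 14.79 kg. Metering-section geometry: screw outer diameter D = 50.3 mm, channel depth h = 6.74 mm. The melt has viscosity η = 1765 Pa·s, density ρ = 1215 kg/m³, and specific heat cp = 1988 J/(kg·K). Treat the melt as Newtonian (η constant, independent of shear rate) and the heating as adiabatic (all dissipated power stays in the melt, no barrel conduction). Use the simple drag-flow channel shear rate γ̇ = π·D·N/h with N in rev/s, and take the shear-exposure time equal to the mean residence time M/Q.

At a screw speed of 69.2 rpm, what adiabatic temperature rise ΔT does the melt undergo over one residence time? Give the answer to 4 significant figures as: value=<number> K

value=115.8 K

Throughput in SI: Q_s = 245.7 kg/h ÷ 3600 s/h = 0.06825 kg/s
Mean residence time: t_res = M/Q_s = 14.79 kg / 0.06825 kg/s = 216.703 s
Geometry in metres: D = 50.3 mm → 0.0503 m, h = 6.74 mm → 0.00674 m; screw speed N = 69.2 rpm = 1.15333 rev/s
γ̇ = π·D·N / h = π · 0.0503 · 1.15333 / 0.00674 = 27.0404 s⁻¹
ΔT = η·γ̇²·t_res/(ρ·cp) = [1765 × 27.0404² × 216.703] / [1215 × 1988] = 115.783 K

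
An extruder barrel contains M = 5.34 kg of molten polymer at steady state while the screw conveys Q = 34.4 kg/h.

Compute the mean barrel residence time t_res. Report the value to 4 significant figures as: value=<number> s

value=558.8 s

Q_s = Q / 3600 = 34.4 / 3600 = 0.00955556 kg/s
Mean residence time: t_res = M/Q_s = 5.34 kg / 0.00955556 kg/s = 558.837 s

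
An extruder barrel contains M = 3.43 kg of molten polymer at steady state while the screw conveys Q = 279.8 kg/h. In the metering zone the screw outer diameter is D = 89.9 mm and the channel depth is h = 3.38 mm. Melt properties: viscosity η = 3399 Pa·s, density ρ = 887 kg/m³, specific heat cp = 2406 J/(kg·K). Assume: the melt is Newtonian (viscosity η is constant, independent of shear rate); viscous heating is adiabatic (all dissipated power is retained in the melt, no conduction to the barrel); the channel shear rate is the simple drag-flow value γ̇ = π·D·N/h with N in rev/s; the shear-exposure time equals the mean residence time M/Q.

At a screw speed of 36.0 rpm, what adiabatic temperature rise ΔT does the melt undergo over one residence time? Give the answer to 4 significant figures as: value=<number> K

Convert throughput: Q = 279.8 kg/h = 279.8/3600 = 0.0777222 kg/s
Mean residence time: t_res = M/Q_s = 3.43 kg / 0.0777222 kg/s = 44.1315 s
Geometry in metres: D = 89.9 mm → 0.0899 m, h = 3.38 mm → 0.00338 m; screw speed N = 36.0 rpm = 0.6 rev/s
Shear rate: γ̇ = πDN/h = π·0.0899·0.6/0.00338 = 50.1354 s⁻¹
ΔT = η·γ̇²·t_res/(ρ·cp) = [3399 × 50.1354² × 44.1315] / [887 × 2406] = 176.673 K

value=176.7 K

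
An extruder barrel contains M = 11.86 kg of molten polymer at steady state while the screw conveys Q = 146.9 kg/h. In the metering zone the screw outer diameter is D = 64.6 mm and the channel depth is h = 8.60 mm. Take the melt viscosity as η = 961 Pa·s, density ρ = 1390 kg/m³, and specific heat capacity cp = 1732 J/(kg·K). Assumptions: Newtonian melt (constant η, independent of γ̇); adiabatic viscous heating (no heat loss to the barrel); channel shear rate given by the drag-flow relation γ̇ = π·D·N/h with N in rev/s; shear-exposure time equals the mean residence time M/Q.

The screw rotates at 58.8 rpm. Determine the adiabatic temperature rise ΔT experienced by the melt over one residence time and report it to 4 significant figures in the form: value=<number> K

Q_s = Q / 3600 = 146.9 / 3600 = 0.0408056 kg/s
Mean residence time: t_res = M/Q_s = 11.86 kg / 0.0408056 kg/s = 290.647 s
Geometry in metres: D = 64.6 mm → 0.0646 m, h = 8.60 mm → 0.0086 m; screw speed N = 58.8 rpm = 0.98 rev/s
Shear rate: γ̇ = πDN/h = π·0.0646·0.98/0.0086 = 23.1265 s⁻¹
Adiabatic rise: ΔT = η γ̇² t_res / (ρ cp) = 961·(23.1265)²·290.647 / (1390·1732) = 62.0506 K

value=62.05 K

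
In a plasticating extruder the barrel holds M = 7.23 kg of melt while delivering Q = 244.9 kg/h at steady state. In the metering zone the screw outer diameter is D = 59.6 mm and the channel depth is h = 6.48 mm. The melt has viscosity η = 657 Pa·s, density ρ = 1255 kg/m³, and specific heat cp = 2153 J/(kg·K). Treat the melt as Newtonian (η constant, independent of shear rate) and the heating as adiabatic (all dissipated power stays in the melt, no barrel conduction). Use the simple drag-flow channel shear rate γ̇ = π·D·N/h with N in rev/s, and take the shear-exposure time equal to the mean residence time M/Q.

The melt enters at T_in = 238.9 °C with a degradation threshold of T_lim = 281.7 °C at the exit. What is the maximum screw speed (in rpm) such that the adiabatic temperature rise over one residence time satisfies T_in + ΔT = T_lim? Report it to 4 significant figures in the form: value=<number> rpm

value=84.51 rpm

Q_s = Q / 3600 = 244.9 / 3600 = 0.0680278 kg/s
Mean residence time: t_res = M/Q_s = 7.23 kg / 0.0680278 kg/s = 106.28 s
D = 59.6 mm = 0.0596 m;  h = 6.48 mm = 0.00648 m
ΔT_a = T_lim − T_in = 281.7 − 238.9 = 42.8 K
γ̇_max² = ΔT_a·ρ·cp/(η·t_res) = 42.8·1255·2153/(657·106.28) = 1656.21 s⁻²
γ̇_max = sqrt(1656.21) = 40.6965 s⁻¹
Solve γ̇ = πDN/h for N: N_max = γ̇_max·h/(π·D) = 40.6965 × 0.00648 / (π × 0.0596) = 1.40843 rev/s = 84.5059 rpm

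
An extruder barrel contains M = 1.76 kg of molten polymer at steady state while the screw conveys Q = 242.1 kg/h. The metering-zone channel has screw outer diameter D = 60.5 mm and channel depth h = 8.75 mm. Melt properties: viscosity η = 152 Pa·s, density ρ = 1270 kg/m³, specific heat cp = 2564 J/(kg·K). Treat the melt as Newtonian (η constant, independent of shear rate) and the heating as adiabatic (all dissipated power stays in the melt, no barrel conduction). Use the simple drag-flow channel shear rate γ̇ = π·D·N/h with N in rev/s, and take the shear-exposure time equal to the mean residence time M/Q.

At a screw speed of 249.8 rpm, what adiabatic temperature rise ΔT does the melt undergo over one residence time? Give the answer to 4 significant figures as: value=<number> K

Q_s = Q / 3600 = 242.1 / 3600 = 0.06725 kg/s
t_res = M / Q_s = 1.76 ÷ 0.06725 = 26.171 s
D = 60.5 mm = 0.0605 m;  h = 8.75 mm = 0.00875 m;  N = 249.8 rpm / 60 = 4.16333 rev/s
γ̇ = π·D·N / h = π · 0.0605 · 4.16333 / 0.00875 = 90.4354 s⁻¹
ΔT = η·γ̇²·t_res/(ρ·cp) = [152 × 90.4354² × 26.171] / [1270 × 2564] = 9.99123 K

value=9.991 K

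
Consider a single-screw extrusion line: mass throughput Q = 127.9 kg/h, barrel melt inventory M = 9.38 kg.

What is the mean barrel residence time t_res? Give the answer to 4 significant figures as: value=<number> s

value=264.0 s

Convert throughput: Q = 127.9 kg/h = 127.9/3600 = 0.0355278 kg/s
t_res = M / Q_s = 9.38 / 0.0355278 = 264.019 s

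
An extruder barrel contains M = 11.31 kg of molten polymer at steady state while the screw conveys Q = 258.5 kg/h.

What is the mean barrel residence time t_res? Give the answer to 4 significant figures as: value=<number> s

Convert throughput: Q = 258.5 kg/h = 258.5/3600 = 0.0718056 kg/s
t_res = M / Q_s = 11.31 ÷ 0.0718056 = 157.509 s

value=157.5 s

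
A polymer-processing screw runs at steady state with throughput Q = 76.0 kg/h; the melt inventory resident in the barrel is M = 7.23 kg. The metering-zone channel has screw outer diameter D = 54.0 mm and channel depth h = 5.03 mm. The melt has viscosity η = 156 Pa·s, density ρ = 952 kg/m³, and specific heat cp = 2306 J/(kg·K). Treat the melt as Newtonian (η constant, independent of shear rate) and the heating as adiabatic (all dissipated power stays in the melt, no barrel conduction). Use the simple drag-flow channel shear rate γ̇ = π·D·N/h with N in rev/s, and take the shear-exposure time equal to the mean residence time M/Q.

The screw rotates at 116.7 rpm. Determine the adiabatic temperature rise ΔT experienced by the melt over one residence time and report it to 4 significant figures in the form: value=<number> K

Convert throughput: Q = 76.0 kg/h = 76.0/3600 = 0.0211111 kg/s
t_res = M / Q_s = 7.23 / 0.0211111 = 342.474 s
D = 54.0 mm = 0.054 m;  h = 5.03 mm = 0.00503 m;  N = 116.7 rpm / 60 = 1.945 rev/s
γ̇ = π·D·N / h = π · 0.054 · 1.945 / 0.00503 = 65.5987 s⁻¹
ΔT = η·γ̇²·t_res/(ρ·cp) = [156 × 65.5987² × 342.474] / [952 × 2306] = 104.724 K

value=104.7 K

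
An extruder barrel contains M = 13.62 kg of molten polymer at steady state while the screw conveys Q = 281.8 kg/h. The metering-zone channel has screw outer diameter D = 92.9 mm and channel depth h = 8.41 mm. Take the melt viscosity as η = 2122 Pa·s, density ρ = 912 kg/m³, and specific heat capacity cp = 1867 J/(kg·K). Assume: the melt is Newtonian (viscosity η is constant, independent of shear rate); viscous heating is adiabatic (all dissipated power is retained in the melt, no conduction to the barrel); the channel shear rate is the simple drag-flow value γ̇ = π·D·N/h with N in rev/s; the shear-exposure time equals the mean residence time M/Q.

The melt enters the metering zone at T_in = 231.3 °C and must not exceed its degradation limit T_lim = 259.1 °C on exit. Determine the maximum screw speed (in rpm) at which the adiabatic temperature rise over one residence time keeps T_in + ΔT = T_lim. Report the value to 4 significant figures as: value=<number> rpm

value=19.58 rpm

Convert throughput: Q = 281.8 kg/h = 281.8/3600 = 0.0782778 kg/s
t_res = M / Q_s = 13.62 ÷ 0.0782778 = 173.996 s
Geometry in SI: D = 92.9 mm → 0.0929 m, h = 8.41 mm → 0.00841 m
Allowable rise: ΔT_a = T_lim − T_in = 259.1 − 231.3 = 27.8 K
Invert ΔT = ηγ̇²t_res/(ρcp) for γ̇: γ̇_max² = ΔT_a ρ cp / (η t_res) = 27.8·912·1867 / (2122·173.996) = 128.204 s⁻²
Take the square root: γ̇_max = √(128.204) = 11.3227 s⁻¹
N_max = γ̇_max·h / (π·D) = 11.3227 · 0.00841 / (π · 0.0929) = 0.326272 rev/s = 19.5763 rpm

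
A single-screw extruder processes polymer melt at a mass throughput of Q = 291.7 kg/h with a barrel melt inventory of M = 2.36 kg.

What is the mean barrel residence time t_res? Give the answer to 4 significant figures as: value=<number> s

value=29.13 s

Convert throughput: Q = 291.7 kg/h = 291.7/3600 = 0.0810278 kg/s
Mean residence time: t_res = M/Q_s = 2.36 kg / 0.0810278 kg/s = 29.1258 s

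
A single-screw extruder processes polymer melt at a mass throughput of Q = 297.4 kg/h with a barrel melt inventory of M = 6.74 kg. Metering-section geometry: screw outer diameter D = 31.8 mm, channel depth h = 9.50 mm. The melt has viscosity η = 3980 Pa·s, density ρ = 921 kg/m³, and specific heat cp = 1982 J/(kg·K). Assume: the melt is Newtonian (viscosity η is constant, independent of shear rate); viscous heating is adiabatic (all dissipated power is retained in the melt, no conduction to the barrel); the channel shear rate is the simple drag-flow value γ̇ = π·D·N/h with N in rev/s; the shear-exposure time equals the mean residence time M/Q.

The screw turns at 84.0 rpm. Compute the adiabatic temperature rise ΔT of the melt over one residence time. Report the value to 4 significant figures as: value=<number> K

Q_s = Q / 3600 = 297.4 / 3600 = 0.0826111 kg/s
Mean residence time: t_res = M/Q_s = 6.74 kg / 0.0826111 kg/s = 81.5871 s
D = 31.8 mm = 0.0318 m;  h = 9.50 mm = 0.0095 m;  N = 84.0 rpm / 60 = 1.4 rev/s
Shear rate: γ̇ = πDN/h = π·0.0318·1.4/0.0095 = 14.7225 s⁻¹
ΔT = η·γ̇²·t_res/(ρ·cp) = [3980 × 14.7225² × 81.5871] / [921 × 1982] = 38.5571 K

value=38.56 K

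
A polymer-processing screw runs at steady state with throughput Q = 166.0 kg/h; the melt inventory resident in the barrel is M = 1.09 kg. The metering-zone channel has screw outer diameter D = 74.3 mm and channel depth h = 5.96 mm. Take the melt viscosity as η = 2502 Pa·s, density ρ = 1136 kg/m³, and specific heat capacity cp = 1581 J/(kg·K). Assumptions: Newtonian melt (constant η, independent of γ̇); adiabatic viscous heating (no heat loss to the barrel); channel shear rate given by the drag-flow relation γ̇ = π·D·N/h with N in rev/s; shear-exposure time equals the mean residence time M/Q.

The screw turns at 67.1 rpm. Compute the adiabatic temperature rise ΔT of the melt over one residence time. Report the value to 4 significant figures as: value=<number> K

Convert throughput: Q = 166.0 kg/h = 166.0/3600 = 0.0461111 kg/s
t_res = M / Q_s = 1.09 ÷ 0.0461111 = 23.6386 s
Geometry in metres: D = 74.3 mm → 0.0743 m, h = 5.96 mm → 0.00596 m; screw speed N = 67.1 rpm = 1.11833 rev/s
γ̇ = π D N / h = (π)(0.0743)(1.11833) / 0.00596 = 43.7989 s⁻¹
ΔT = η·γ̇²·t_res/(ρ·cp) = [2502 × 43.7989² × 23.6386] / [1136 × 1581] = 63.1721 K

value=63.17 K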